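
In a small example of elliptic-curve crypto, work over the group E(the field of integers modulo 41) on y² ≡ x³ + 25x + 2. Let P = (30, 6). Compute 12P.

Double-and-add on 12 = (1100)₂. Start with P = (30, 6) for the leading 1-bit.
double: tangent at (30, 6): λ = (3·30² + 25)/(2·6) ≡ 19/12. 12⁻¹ ≡ 24 (mod 41) since 12·24 = 288 ≡ 1, so λ ≡ 19·24 ≡ 5.
  x = λ² - 30 - 30 = 25 - 60 ≡ 6; y = λ·(30 - 6) - 6 ≡ 32. → (6, 32)
add P: (6, 32) + (30, 6). λ = (6 - 32)/(30 - 6) ≡ 15/24 mod 41. 24⁻¹ ≡ 12 (mod 41) since 24·12 = 288 ≡ 1, so λ ≡ 16.
  x = λ² - 6 - 30 = 256 - 36 ≡ 15; y = λ·(6 - 15) - 32 ≡ 29. → (15, 29)
double: tangent at (15, 29): λ = (3·15² + 25)/(2·29) ≡ 3/17. 17⁻¹ ≡ 29 (mod 41) since 17·29 = 493 ≡ 1, so λ ≡ 3·29 ≡ 5.
  x = λ² - 15 - 15 = 25 - 30 ≡ 36; y = λ·(15 - 36) - 29 ≡ 30. → (36, 30)
double: tangent at (36, 30): λ = (3·36² + 25)/(2·30) ≡ 18/19. 19⁻¹ ≡ 13 (mod 41), so λ ≡ 18·13 ≡ 29.
  x = λ² - 36 - 36 = 841 - 72 ≡ 31; y = λ·(36 - 31) - 30 ≡ 33. → (31, 33)

(31, 33)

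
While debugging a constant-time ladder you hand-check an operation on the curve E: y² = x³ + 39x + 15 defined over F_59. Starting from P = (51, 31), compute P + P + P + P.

Repeated addition: build up to 4P.
2P: tangent at (51, 31): λ = (3·51² + 39)/(2·31) ≡ 54/3. 3⁻¹ ≡ 20 (mod 59) since 3·20 = 60 ≡ 1, so λ ≡ 54·20 ≡ 18.
  x = λ² - 51 - 51 = 324 - 102 ≡ 45; y = λ·(51 - 45) - 31 ≡ 18. → (45, 18)
3P: (45, 18) + (51, 31). λ = (31 - 18)/(51 - 45) ≡ 13/6 mod 59. 6⁻¹ ≡ 10 (mod 59), so λ ≡ 12.
  x = λ² - 45 - 51 = 144 - 96 ≡ 48; y = λ·(45 - 48) - 18 ≡ 5. → (48, 5)
4P: (48, 5) + (51, 31). λ = (31 - 5)/(51 - 48) ≡ 26/3 mod 59. 3⁻¹ ≡ 20 (mod 59), so λ ≡ 48.
  x = λ² - 48 - 51 = 2304 - 99 ≡ 22; y = λ·(48 - 22) - 5 ≡ 4. → (22, 4)

(22, 4)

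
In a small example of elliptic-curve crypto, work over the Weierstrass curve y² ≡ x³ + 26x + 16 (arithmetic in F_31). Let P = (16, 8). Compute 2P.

(17, 16)

tangent at (16, 8): λ = (3·16² + 26)/(2·8) ≡ 19/16. 16⁻¹ ≡ 2 (mod 31), so λ ≡ 19·2 ≡ 7.
  x = λ² - 16 - 16 = 49 - 32 ≡ 17; y = λ·(16 - 17) - 8 ≡ 16. → (17, 16)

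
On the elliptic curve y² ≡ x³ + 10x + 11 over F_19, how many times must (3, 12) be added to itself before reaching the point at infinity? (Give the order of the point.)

11

2P: tangent at (3, 12): λ = (3·3² + 10)/(2·12) ≡ 18/5. 5⁻¹ ≡ 4 (mod 19) since 5·4 = 20 ≡ 1, so λ ≡ 18·4 ≡ 15.
  x = λ² - 3 - 3 = 225 - 6 ≡ 10; y = λ·(3 - 10) - 12 ≡ 16. → (10, 16)
3P: (10, 16) + (3, 12). λ = (12 - 16)/(3 - 10) ≡ 15/12 mod 19. 12⁻¹ ≡ 8 (mod 19), so λ ≡ 6.
  x = λ² - 10 - 3 = 36 - 13 ≡ 4; y = λ·(10 - 4) - 16 ≡ 1. → (4, 1)
4P: (4, 1) + (3, 12). λ = (12 - 1)/(3 - 4) ≡ 11/18 mod 19. 18⁻¹ ≡ 18 (mod 19), so λ ≡ 8.
  x = λ² - 4 - 3 = 64 - 7 ≡ 0; y = λ·(4 - 0) - 1 ≡ 12. → (0, 12)
5P: (0, 12) + (3, 12). λ = (12 - 12)/(3 - 0) ≡ 0/3 mod 19. 3⁻¹ ≡ 13 (mod 19), so λ ≡ 0.
  x = λ² - 0 - 3 = 0 - 3 ≡ 16; y = λ·(0 - 16) - 12 ≡ 7. → (16, 7)
6P: (16, 7) + (3, 12). λ = (12 - 7)/(3 - 16) ≡ 5/6 mod 19. 6⁻¹ ≡ 16 (mod 19), so λ ≡ 4.
  x = λ² - 16 - 3 = 16 - 19 ≡ 16; y = λ·(16 - 16) - 7 ≡ 12. → (16, 12)
7P: (16, 12) + (3, 12). λ = (12 - 12)/(3 - 16) ≡ 0/6 mod 19. 6⁻¹ ≡ 16 (mod 19) since 6·16 = 96 ≡ 1, so λ ≡ 0.
  x = λ² - 16 - 3 = 0 - 19 ≡ 0; y = λ·(16 - 0) - 12 ≡ 7. → (0, 7)
8P: (0, 7) + (3, 12). λ = (12 - 7)/(3 - 0) ≡ 5/3 mod 19. 3⁻¹ ≡ 13 (mod 19) since 3·13 = 39 ≡ 1, so λ ≡ 8.
  x = λ² - 0 - 3 = 64 - 3 ≡ 4; y = λ·(0 - 4) - 7 ≡ 18. → (4, 18)
9P: (4, 18) + (3, 12). λ = (12 - 18)/(3 - 4) ≡ 13/18 mod 19. 18⁻¹ ≡ 18 (mod 19) since 18·18 = 324 ≡ 1, so λ ≡ 6.
  x = λ² - 4 - 3 = 36 - 7 ≡ 10; y = λ·(4 - 10) - 18 ≡ 3. → (10, 3)
10P: (10, 3) + (3, 12). λ = (12 - 3)/(3 - 10) ≡ 9/12 mod 19. 12⁻¹ ≡ 8 (mod 19), so λ ≡ 15.
  x = λ² - 10 - 3 = 225 - 13 ≡ 3; y = λ·(10 - 3) - 3 ≡ 7. → (3, 7)
11P: (3, 7) + (3, 12): same x and y₁ ≡ -y₂, so the sum is the point at infinity.
11P = the point at infinity, so the order is 11.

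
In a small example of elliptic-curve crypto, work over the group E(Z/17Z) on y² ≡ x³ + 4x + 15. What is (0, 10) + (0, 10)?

(15, 4)

tangent at (0, 10): λ = (3·0² + 4)/(2·10) ≡ 4/3. 3⁻¹ ≡ 6 (mod 17), so λ ≡ 4·6 ≡ 7.
  x = λ² - 0 - 0 = 49 - 0 ≡ 15; y = λ·(0 - 15) - 10 ≡ 4. → (15, 4)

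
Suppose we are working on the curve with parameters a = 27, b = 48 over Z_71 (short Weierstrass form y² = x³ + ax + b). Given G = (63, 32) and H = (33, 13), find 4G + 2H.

(10, 53)

First 4G:
Double-and-add on 4 = (100)₂. Start with G = (63, 32) for the leading 1-bit.
double: tangent at (63, 32): λ = (3·63² + 27)/(2·32) ≡ 6/64. 64⁻¹ ≡ 10 (mod 71) since 64·10 = 640 ≡ 1, so λ ≡ 6·10 ≡ 60.
  x = λ² - 63 - 63 = 3600 - 126 ≡ 66; y = λ·(63 - 66) - 32 ≡ 1. → (66, 1)
double: tangent at (66, 1): λ = (3·66² + 27)/(2·1) ≡ 31/2. 2⁻¹ ≡ 36 (mod 71), so λ ≡ 31·36 ≡ 51.
  x = λ² - 66 - 66 = 2601 - 132 ≡ 55; y = λ·(66 - 55) - 1 ≡ 63. → (55, 63)
4G = (55, 63).
Next 2H:
Repeated addition: build up to 2H.
2H: tangent at (33, 13): λ = (3·33² + 27)/(2·13) ≡ 28/26. 26⁻¹ ≡ 41 (mod 71), so λ ≡ 28·41 ≡ 12.
  x = λ² - 33 - 33 = 144 - 66 ≡ 7; y = λ·(33 - 7) - 13 ≡ 15. → (7, 15)
2H = (7, 15).
Finally 4G + 2H:
(55, 63) + (7, 15). λ = (15 - 63)/(7 - 55) ≡ 23/23 mod 71. 23⁻¹ ≡ 34 (mod 71), so λ ≡ 1.
  x = λ² - 55 - 7 = 1 - 62 ≡ 10; y = λ·(55 - 10) - 63 ≡ 53. → (10, 53)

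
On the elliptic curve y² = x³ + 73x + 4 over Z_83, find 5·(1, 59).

Write G = (1, 59).
Double-and-add on 5 = (101)₂. Start with G = (1, 59) for the leading 1-bit.
double: tangent at (1, 59): λ = (3·1² + 73)/(2·59) ≡ 76/35. 35⁻¹ ≡ 19 (mod 83), so λ ≡ 76·19 ≡ 33.
  x = λ² - 1 - 1 = 1089 - 2 ≡ 8; y = λ·(1 - 8) - 59 ≡ 42. → (8, 42)
double: tangent at (8, 42): λ = (3·8² + 73)/(2·42) ≡ 16/1. 1⁻¹ ≡ 1 (mod 83), so λ ≡ 16·1 ≡ 16.
  x = λ² - 8 - 8 = 256 - 16 ≡ 74; y = λ·(8 - 74) - 42 ≡ 64. → (74, 64)
add G: (74, 64) + (1, 59). λ = (59 - 64)/(1 - 74) ≡ 78/10 mod 83. 10⁻¹ ≡ 25 (mod 83), so λ ≡ 41.
  x = λ² - 74 - 1 = 1681 - 75 ≡ 29; y = λ·(74 - 29) - 64 ≡ 38. → (29, 38)

(29, 38)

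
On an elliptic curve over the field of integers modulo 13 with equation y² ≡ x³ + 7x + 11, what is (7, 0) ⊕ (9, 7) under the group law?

(7, 0) + (9, 7). λ = (7 - 0)/(9 - 7) ≡ 7/2 mod 13. 2⁻¹ ≡ 7 (mod 13) since 2·7 = 14 ≡ 1, so λ ≡ 10.
  x = λ² - 7 - 9 = 100 - 16 ≡ 6; y = λ·(7 - 6) - 0 ≡ 10. → (6, 10)

(6, 10)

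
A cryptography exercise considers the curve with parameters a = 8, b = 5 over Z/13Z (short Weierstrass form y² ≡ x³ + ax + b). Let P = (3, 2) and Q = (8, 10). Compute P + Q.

(3, 2) + (8, 10). λ = (10 - 2)/(8 - 3) ≡ 8/5 mod 13. 5⁻¹ ≡ 8 (mod 13), so λ ≡ 12.
  x = λ² - 3 - 8 = 144 - 11 ≡ 3; y = λ·(3 - 3) - 2 ≡ 11. → (3, 11)

(3, 11)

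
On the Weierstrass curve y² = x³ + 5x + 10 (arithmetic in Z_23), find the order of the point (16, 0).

2

2P: (16, 0) + (16, 0): same x and y₁ ≡ -y₂, so the sum is O.
2P = O, so the order is 2.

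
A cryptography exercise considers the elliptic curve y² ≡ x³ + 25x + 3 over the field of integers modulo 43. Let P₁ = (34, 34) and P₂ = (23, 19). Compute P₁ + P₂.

(17, 40)

(34, 34) + (23, 19). λ = (19 - 34)/(23 - 34) ≡ 28/32 mod 43. 32⁻¹ ≡ 39 (mod 43) since 32·39 = 1248 ≡ 1, so λ ≡ 17.
  x = λ² - 34 - 23 = 289 - 57 ≡ 17; y = λ·(34 - 17) - 34 ≡ 40. → (17, 40)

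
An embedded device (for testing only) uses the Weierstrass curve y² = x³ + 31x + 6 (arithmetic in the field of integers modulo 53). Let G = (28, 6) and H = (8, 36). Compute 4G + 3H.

First 4G:
Double-and-add on 4 = (100)₂. Start with G = (28, 6) for the leading 1-bit.
double: tangent at (28, 6): λ = (3·28² + 31)/(2·6) ≡ 51/12. 12⁻¹ ≡ 31 (mod 53), so λ ≡ 51·31 ≡ 44.
  x = λ² - 28 - 28 = 1936 - 56 ≡ 25; y = λ·(28 - 25) - 6 ≡ 20. → (25, 20)
double: tangent at (25, 20): λ = (3·25² + 31)/(2·20) ≡ 51/40. 40⁻¹ ≡ 4 (mod 53) since 40·4 = 160 ≡ 1, so λ ≡ 51·4 ≡ 45.
  x = λ² - 25 - 25 = 2025 - 50 ≡ 14; y = λ·(25 - 14) - 20 ≡ 51. → (14, 51)
4G = (14, 51).
Next 3H:
Repeated addition: build up to 3H.
2H: tangent at (8, 36): λ = (3·8² + 31)/(2·36) ≡ 11/19. 19⁻¹ ≡ 14 (mod 53) since 19·14 = 266 ≡ 1, so λ ≡ 11·14 ≡ 48.
  x = λ² - 8 - 8 = 2304 - 16 ≡ 9; y = λ·(8 - 9) - 36 ≡ 22. → (9, 22)
3H: (9, 22) + (8, 36). λ = (36 - 22)/(8 - 9) ≡ 14/52 mod 53. 52⁻¹ ≡ 52 (mod 53), so λ ≡ 39.
  x = λ² - 9 - 8 = 1521 - 17 ≡ 20; y = λ·(9 - 20) - 22 ≡ 26. → (20, 26)
3H = (20, 26).
Finally 4G + 3H:
(14, 51) + (20, 26). λ = (26 - 51)/(20 - 14) ≡ 28/6 mod 53. 6⁻¹ ≡ 9 (mod 53) since 6·9 = 54 ≡ 1, so λ ≡ 40.
  x = λ² - 14 - 20 = 1600 - 34 ≡ 29; y = λ·(14 - 29) - 51 ≡ 38. → (29, 38)

(29, 38)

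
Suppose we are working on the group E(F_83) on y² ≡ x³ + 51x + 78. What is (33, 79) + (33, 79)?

(43, 43)

tangent at (33, 79): λ = (3·33² + 51)/(2·79) ≡ 81/75. 75⁻¹ ≡ 31 (mod 83) since 75·31 = 2325 ≡ 1, so λ ≡ 81·31 ≡ 21.
  x = λ² - 33 - 33 = 441 - 66 ≡ 43; y = λ·(33 - 43) - 79 ≡ 43. → (43, 43)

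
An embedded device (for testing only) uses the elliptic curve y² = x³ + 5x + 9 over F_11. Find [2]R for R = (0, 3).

(1, 9)

tangent at (0, 3): λ = (3·0² + 5)/(2·3) ≡ 5/6. 6⁻¹ ≡ 2 (mod 11), so λ ≡ 5·2 ≡ 10.
  x = λ² - 0 - 0 = 100 - 0 ≡ 1; y = λ·(0 - 1) - 3 ≡ 9. → (1, 9)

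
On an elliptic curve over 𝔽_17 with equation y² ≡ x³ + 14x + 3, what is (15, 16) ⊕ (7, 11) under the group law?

(10, 2)

(15, 16) + (7, 11). λ = (11 - 16)/(7 - 15) ≡ 12/9 mod 17. 9⁻¹ ≡ 2 (mod 17), so λ ≡ 7.
  x = λ² - 15 - 7 = 49 - 22 ≡ 10; y = λ·(15 - 10) - 16 ≡ 2. → (10, 2)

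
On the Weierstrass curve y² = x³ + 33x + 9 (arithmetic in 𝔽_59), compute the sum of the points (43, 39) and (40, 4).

(43, 39) + (40, 4). λ = (4 - 39)/(40 - 43) ≡ 24/56 mod 59. 56⁻¹ ≡ 39 (mod 59), so λ ≡ 51.
  x = λ² - 43 - 40 = 2601 - 83 ≡ 40; y = λ·(43 - 40) - 39 ≡ 55. → (40, 55)

(40, 55)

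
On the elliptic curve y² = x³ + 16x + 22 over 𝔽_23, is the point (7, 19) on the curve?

no

y² = 19² ≡ 16; x³ + 16x + 22 = 477 ≡ 17 (mod 23). 16 ≠ 17.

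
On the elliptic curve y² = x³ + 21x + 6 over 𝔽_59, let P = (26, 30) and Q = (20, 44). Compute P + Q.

(25, 7)

(26, 30) + (20, 44). λ = (44 - 30)/(20 - 26) ≡ 14/53 mod 59. 53⁻¹ ≡ 49 (mod 59) since 53·49 = 2597 ≡ 1, so λ ≡ 37.
  x = λ² - 26 - 20 = 1369 - 46 ≡ 25; y = λ·(26 - 25) - 30 ≡ 7. → (25, 7)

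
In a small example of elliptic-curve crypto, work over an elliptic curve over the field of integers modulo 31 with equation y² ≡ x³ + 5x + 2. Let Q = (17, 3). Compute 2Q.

tangent at (17, 3): λ = (3·17² + 5)/(2·3) ≡ 4/6. 6⁻¹ ≡ 26 (mod 31), so λ ≡ 4·26 ≡ 11.
  x = λ² - 17 - 17 = 121 - 34 ≡ 25; y = λ·(17 - 25) - 3 ≡ 2. → (25, 2)

(25, 2)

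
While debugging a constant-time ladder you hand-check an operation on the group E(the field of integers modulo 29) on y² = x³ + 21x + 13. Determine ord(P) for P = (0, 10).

2P: tangent at (0, 10): λ = (3·0² + 21)/(2·10) ≡ 21/20. 20⁻¹ ≡ 16 (mod 29) since 20·16 = 320 ≡ 1, so λ ≡ 21·16 ≡ 17.
  x = λ² - 0 - 0 = 289 - 0 ≡ 28; y = λ·(0 - 28) - 10 ≡ 7. → (28, 7)
3P: (28, 7) + (0, 10). λ = (10 - 7)/(0 - 28) ≡ 3/1 mod 29. 1⁻¹ ≡ 1 (mod 29) since 1·1 = 1 ≡ 1, so λ ≡ 3.
  x = λ² - 28 - 0 = 9 - 28 ≡ 10; y = λ·(28 - 10) - 7 ≡ 18. → (10, 18)
4P: (10, 18) + (0, 10). λ = (10 - 18)/(0 - 10) ≡ 21/19 mod 29. 19⁻¹ ≡ 26 (mod 29) since 19·26 = 494 ≡ 1, so λ ≡ 24.
  x = λ² - 10 - 0 = 576 - 10 ≡ 15; y = λ·(10 - 15) - 18 ≡ 7. → (15, 7)
5P: (15, 7) + (0, 10). λ = (10 - 7)/(0 - 15) ≡ 3/14 mod 29. 14⁻¹ ≡ 27 (mod 29) since 14·27 = 378 ≡ 1, so λ ≡ 23.
  x = λ² - 15 - 0 = 529 - 15 ≡ 21; y = λ·(15 - 21) - 7 ≡ 0. → (21, 0)
6P: (21, 0) + (0, 10). λ = (10 - 0)/(0 - 21) ≡ 10/8 mod 29. 8⁻¹ ≡ 11 (mod 29) since 8·11 = 88 ≡ 1, so λ ≡ 23.
  x = λ² - 21 - 0 = 529 - 21 ≡ 15; y = λ·(21 - 15) - 0 ≡ 22. → (15, 22)
7P: (15, 22) + (0, 10). λ = (10 - 22)/(0 - 15) ≡ 17/14 mod 29. 14⁻¹ ≡ 27 (mod 29) since 14·27 = 378 ≡ 1, so λ ≡ 24.
  x = λ² - 15 - 0 = 576 - 15 ≡ 10; y = λ·(15 - 10) - 22 ≡ 11. → (10, 11)
8P: (10, 11) + (0, 10). λ = (10 - 11)/(0 - 10) ≡ 28/19 mod 29. 19⁻¹ ≡ 26 (mod 29) since 19·26 = 494 ≡ 1, so λ ≡ 3.
  x = λ² - 10 - 0 = 9 - 10 ≡ 28; y = λ·(10 - 28) - 11 ≡ 22. → (28, 22)
9P: (28, 22) + (0, 10). λ = (10 - 22)/(0 - 28) ≡ 17/1 mod 29. 1⁻¹ ≡ 1 (mod 29) since 1·1 = 1 ≡ 1, so λ ≡ 17.
  x = λ² - 28 - 0 = 289 - 28 ≡ 0; y = λ·(28 - 0) - 22 ≡ 19. → (0, 19)
10P: (0, 19) + (0, 10): same x and y₁ ≡ -y₂, so the sum is ∞.
10P = ∞, so the order is 10.

10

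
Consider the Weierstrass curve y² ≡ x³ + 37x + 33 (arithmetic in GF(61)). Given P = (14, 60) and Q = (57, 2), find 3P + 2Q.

(9, 34)

First 3P:
Repeated addition: build up to 3P.
2P: tangent at (14, 60): λ = (3·14² + 37)/(2·60) ≡ 15/59. 59⁻¹ ≡ 30 (mod 61) since 59·30 = 1770 ≡ 1, so λ ≡ 15·30 ≡ 23.
  x = λ² - 14 - 14 = 529 - 28 ≡ 13; y = λ·(14 - 13) - 60 ≡ 24. → (13, 24)
3P: (13, 24) + (14, 60). λ = (60 - 24)/(14 - 13) ≡ 36/1 mod 61. 1⁻¹ ≡ 1 (mod 61), so λ ≡ 36.
  x = λ² - 13 - 14 = 1296 - 27 ≡ 49; y = λ·(13 - 49) - 24 ≡ 22. → (49, 22)
3P = (49, 22).
Next 2Q:
Repeated addition: build up to 2Q.
2Q: tangent at (57, 2): λ = (3·57² + 37)/(2·2) ≡ 24/4. 4⁻¹ ≡ 46 (mod 61) since 4·46 = 184 ≡ 1, so λ ≡ 24·46 ≡ 6.
  x = λ² - 57 - 57 = 36 - 114 ≡ 44; y = λ·(57 - 44) - 2 ≡ 15. → (44, 15)
2Q = (44, 15).
Finally 3P + 2Q:
(49, 22) + (44, 15). λ = (15 - 22)/(44 - 49) ≡ 54/56 mod 61. 56⁻¹ ≡ 12 (mod 61), so λ ≡ 38.
  x = λ² - 49 - 44 = 1444 - 93 ≡ 9; y = λ·(49 - 9) - 22 ≡ 34. → (9, 34)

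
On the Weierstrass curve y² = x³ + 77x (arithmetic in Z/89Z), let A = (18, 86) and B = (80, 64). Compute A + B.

(18, 86) + (80, 64). λ = (64 - 86)/(80 - 18) ≡ 67/62 mod 89. 62⁻¹ ≡ 56 (mod 89) since 62·56 = 3472 ≡ 1, so λ ≡ 14.
  x = λ² - 18 - 80 = 196 - 98 ≡ 9; y = λ·(18 - 9) - 86 ≡ 40. → (9, 40)

(9, 40)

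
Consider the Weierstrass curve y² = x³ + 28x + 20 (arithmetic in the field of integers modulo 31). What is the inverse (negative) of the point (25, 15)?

(25, 16)

-(25, 15) = (25, -15 mod 31) = (25, 16).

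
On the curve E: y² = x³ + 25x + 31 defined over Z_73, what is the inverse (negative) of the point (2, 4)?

(2, 69)

-(2, 4) = (2, -4 mod 73) = (2, 69).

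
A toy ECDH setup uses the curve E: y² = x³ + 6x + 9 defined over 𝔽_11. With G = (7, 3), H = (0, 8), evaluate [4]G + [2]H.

First 4G:
Double-and-add on 4 = (100)₂. Start with G = (7, 3) for the leading 1-bit.
double: tangent at (7, 3): λ = (3·7² + 6)/(2·3) ≡ 10/6. 6⁻¹ ≡ 2 (mod 11), so λ ≡ 10·2 ≡ 9.
  x = λ² - 7 - 7 = 81 - 14 ≡ 1; y = λ·(7 - 1) - 3 ≡ 7. → (1, 7)
double: tangent at (1, 7): λ = (3·1² + 6)/(2·7) ≡ 9/3. 3⁻¹ ≡ 4 (mod 11), so λ ≡ 9·4 ≡ 3.
  x = λ² - 1 - 1 = 9 - 2 ≡ 7; y = λ·(1 - 7) - 7 ≡ 8. → (7, 8)
4G = (7, 8).
Next 2H:
Repeated addition: build up to 2H.
2H: tangent at (0, 8): λ = (3·0² + 6)/(2·8) ≡ 6/5. 5⁻¹ ≡ 9 (mod 11), so λ ≡ 6·9 ≡ 10.
  x = λ² - 0 - 0 = 100 - 0 ≡ 1; y = λ·(0 - 1) - 8 ≡ 4. → (1, 4)
2H = (1, 4).
Finally 4G + 2H:
(7, 8) + (1, 4). λ = (4 - 8)/(1 - 7) ≡ 7/5 mod 11. 5⁻¹ ≡ 9 (mod 11), so λ ≡ 8.
  x = λ² - 7 - 1 = 64 - 8 ≡ 1; y = λ·(7 - 1) - 8 ≡ 7. → (1, 7)

(1, 7)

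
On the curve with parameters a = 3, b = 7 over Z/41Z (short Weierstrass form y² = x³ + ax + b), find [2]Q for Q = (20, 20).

(33, 39)

tangent at (20, 20): λ = (3·20² + 3)/(2·20) ≡ 14/40. 40⁻¹ ≡ 40 (mod 41) since 40·40 = 1600 ≡ 1, so λ ≡ 14·40 ≡ 27.
  x = λ² - 20 - 20 = 729 - 40 ≡ 33; y = λ·(20 - 33) - 20 ≡ 39. → (33, 39)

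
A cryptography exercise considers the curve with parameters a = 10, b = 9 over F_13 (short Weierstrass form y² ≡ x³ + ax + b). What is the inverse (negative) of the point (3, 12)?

(3, 1)

-(3, 12) = (3, -12 mod 13) = (3, 1).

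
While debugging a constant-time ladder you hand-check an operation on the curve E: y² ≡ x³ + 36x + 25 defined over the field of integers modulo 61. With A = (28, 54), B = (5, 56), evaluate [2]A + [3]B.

First 2A:
Repeated addition: build up to 2A.
2A: tangent at (28, 54): λ = (3·28² + 36)/(2·54) ≡ 9/47. 47⁻¹ ≡ 13 (mod 61), so λ ≡ 9·13 ≡ 56.
  x = λ² - 28 - 28 = 3136 - 56 ≡ 30; y = λ·(28 - 30) - 54 ≡ 17. → (30, 17)
2A = (30, 17).
Next 3B:
Repeated addition: build up to 3B.
2B: tangent at (5, 56): λ = (3·5² + 36)/(2·56) ≡ 50/51. 51⁻¹ ≡ 6 (mod 61), so λ ≡ 50·6 ≡ 56.
  x = λ² - 5 - 5 = 3136 - 10 ≡ 15; y = λ·(5 - 15) - 56 ≡ 55. → (15, 55)
3B: (15, 55) + (5, 56). λ = (56 - 55)/(5 - 15) ≡ 1/51 mod 61. 51⁻¹ ≡ 6 (mod 61) since 51·6 = 306 ≡ 1, so λ ≡ 6.
  x = λ² - 15 - 5 = 36 - 20 ≡ 16; y = λ·(15 - 16) - 55 ≡ 0. → (16, 0)
3B = (16, 0).
Finally 2A + 3B:
(30, 17) + (16, 0). λ = (0 - 17)/(16 - 30) ≡ 44/47 mod 61. 47⁻¹ ≡ 13 (mod 61), so λ ≡ 23.
  x = λ² - 30 - 16 = 529 - 46 ≡ 56; y = λ·(30 - 56) - 17 ≡ 56. → (56, 56)

(56, 56)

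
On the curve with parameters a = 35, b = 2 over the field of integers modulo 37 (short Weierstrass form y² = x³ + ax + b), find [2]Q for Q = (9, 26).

(16, 12)

tangent at (9, 26): λ = (3·9² + 35)/(2·26) ≡ 19/15. 15⁻¹ ≡ 5 (mod 37), so λ ≡ 19·5 ≡ 21.
  x = λ² - 9 - 9 = 441 - 18 ≡ 16; y = λ·(9 - 16) - 26 ≡ 12. → (16, 12)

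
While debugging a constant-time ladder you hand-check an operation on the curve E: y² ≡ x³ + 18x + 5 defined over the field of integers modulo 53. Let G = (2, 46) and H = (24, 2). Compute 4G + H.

First 4G:
Double-and-add on 4 = (100)₂. Start with G = (2, 46) for the leading 1-bit.
double: tangent at (2, 46): λ = (3·2² + 18)/(2·46) ≡ 30/39. 39⁻¹ ≡ 34 (mod 53), so λ ≡ 30·34 ≡ 13.
  x = λ² - 2 - 2 = 169 - 4 ≡ 6; y = λ·(2 - 6) - 46 ≡ 8. → (6, 8)
double: tangent at (6, 8): λ = (3·6² + 18)/(2·8) ≡ 20/16. 16⁻¹ ≡ 10 (mod 53), so λ ≡ 20·10 ≡ 41.
  x = λ² - 6 - 6 = 1681 - 12 ≡ 26; y = λ·(6 - 26) - 8 ≡ 20. → (26, 20)
4G = (26, 20).
Finally 4G + H:
(26, 20) + (24, 2). λ = (2 - 20)/(24 - 26) ≡ 35/51 mod 53. 51⁻¹ ≡ 26 (mod 53) since 51·26 = 1326 ≡ 1, so λ ≡ 9.
  x = λ² - 26 - 24 = 81 - 50 ≡ 31; y = λ·(26 - 31) - 20 ≡ 41. → (31, 41)

(31, 41)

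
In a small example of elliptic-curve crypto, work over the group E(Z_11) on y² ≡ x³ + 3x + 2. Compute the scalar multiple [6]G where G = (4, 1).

(6, 4)

Repeated addition: build up to 6G.
2G: tangent at (4, 1): λ = (3·4² + 3)/(2·1) ≡ 7/2. 2⁻¹ ≡ 6 (mod 11), so λ ≡ 7·6 ≡ 9.
  x = λ² - 4 - 4 = 81 - 8 ≡ 7; y = λ·(4 - 7) - 1 ≡ 5. → (7, 5)
3G: (7, 5) + (4, 1). λ = (1 - 5)/(4 - 7) ≡ 7/8 mod 11. 8⁻¹ ≡ 7 (mod 11) since 8·7 = 56 ≡ 1, so λ ≡ 5.
  x = λ² - 7 - 4 = 25 - 11 ≡ 3; y = λ·(7 - 3) - 5 ≡ 4. → (3, 4)
4G: (3, 4) + (4, 1). λ = (1 - 4)/(4 - 3) ≡ 8/1 mod 11. 1⁻¹ ≡ 1 (mod 11) since 1·1 = 1 ≡ 1, so λ ≡ 8.
  x = λ² - 3 - 4 = 64 - 7 ≡ 2; y = λ·(3 - 2) - 4 ≡ 4. → (2, 4)
5G: (2, 4) + (4, 1). λ = (1 - 4)/(4 - 2) ≡ 8/2 mod 11. 2⁻¹ ≡ 6 (mod 11), so λ ≡ 4.
  x = λ² - 2 - 4 = 16 - 6 ≡ 10; y = λ·(2 - 10) - 4 ≡ 8. → (10, 8)
6G: (10, 8) + (4, 1). λ = (1 - 8)/(4 - 10) ≡ 4/5 mod 11. 5⁻¹ ≡ 9 (mod 11), so λ ≡ 3.
  x = λ² - 10 - 4 = 9 - 14 ≡ 6; y = λ·(10 - 6) - 8 ≡ 4. → (6, 4)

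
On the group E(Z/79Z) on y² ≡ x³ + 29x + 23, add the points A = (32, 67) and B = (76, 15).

(32, 67) + (76, 15). λ = (15 - 67)/(76 - 32) ≡ 27/44 mod 79. 44⁻¹ ≡ 9 (mod 79), so λ ≡ 6.
  x = λ² - 32 - 76 = 36 - 108 ≡ 7; y = λ·(32 - 7) - 67 ≡ 4. → (7, 4)

(7, 4)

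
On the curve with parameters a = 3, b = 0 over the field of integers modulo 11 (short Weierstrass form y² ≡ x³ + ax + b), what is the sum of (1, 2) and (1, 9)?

The two points share x = 1 and their y-coordinates satisfy 2 + 9 ≡ 0 (mod 11), so they are inverses. Their sum is O.

O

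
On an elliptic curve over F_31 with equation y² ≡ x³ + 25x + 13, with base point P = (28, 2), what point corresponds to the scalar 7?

Repeated addition: build up to 7P.
2P: tangent at (28, 2): λ = (3·28² + 25)/(2·2) ≡ 21/4. 4⁻¹ ≡ 8 (mod 31) since 4·8 = 32 ≡ 1, so λ ≡ 21·8 ≡ 13.
  x = λ² - 28 - 28 = 169 - 56 ≡ 20; y = λ·(28 - 20) - 2 ≡ 9. → (20, 9)
3P: (20, 9) + (28, 2). λ = (2 - 9)/(28 - 20) ≡ 24/8 mod 31. 8⁻¹ ≡ 4 (mod 31) since 8·4 = 32 ≡ 1, so λ ≡ 3.
  x = λ² - 20 - 28 = 9 - 48 ≡ 23; y = λ·(20 - 23) - 9 ≡ 13. → (23, 13)
4P: (23, 13) + (28, 2). λ = (2 - 13)/(28 - 23) ≡ 20/5 mod 31. 5⁻¹ ≡ 25 (mod 31) since 5·25 = 125 ≡ 1, so λ ≡ 4.
  x = λ² - 23 - 28 = 16 - 51 ≡ 27; y = λ·(23 - 27) - 13 ≡ 2. → (27, 2)
5P: (27, 2) + (28, 2). λ = (2 - 2)/(28 - 27) ≡ 0/1 mod 31. 1⁻¹ ≡ 1 (mod 31), so λ ≡ 0.
  x = λ² - 27 - 28 = 0 - 55 ≡ 7; y = λ·(27 - 7) - 2 ≡ 29. → (7, 29)
6P: (7, 29) + (28, 2). λ = (2 - 29)/(28 - 7) ≡ 4/21 mod 31. 21⁻¹ ≡ 3 (mod 31) since 21·3 = 63 ≡ 1, so λ ≡ 12.
  x = λ² - 7 - 28 = 144 - 35 ≡ 16; y = λ·(7 - 16) - 29 ≡ 18. → (16, 18)
7P: (16, 18) + (28, 2). λ = (2 - 18)/(28 - 16) ≡ 15/12 mod 31. 12⁻¹ ≡ 13 (mod 31), so λ ≡ 9.
  x = λ² - 16 - 28 = 81 - 44 ≡ 6; y = λ·(16 - 6) - 18 ≡ 10. → (6, 10)

(6, 10)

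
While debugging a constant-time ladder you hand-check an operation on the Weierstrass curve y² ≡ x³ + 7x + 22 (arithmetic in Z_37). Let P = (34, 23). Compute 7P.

(2, 28)

Repeated addition: build up to 7P.
2P: tangent at (34, 23): λ = (3·34² + 7)/(2·23) ≡ 34/9. 9⁻¹ ≡ 33 (mod 37) since 9·33 = 297 ≡ 1, so λ ≡ 34·33 ≡ 12.
  x = λ² - 34 - 34 = 144 - 68 ≡ 2; y = λ·(34 - 2) - 23 ≡ 28. → (2, 28)
3P: (2, 28) + (34, 23). λ = (23 - 28)/(34 - 2) ≡ 32/32 mod 37. 32⁻¹ ≡ 22 (mod 37), so λ ≡ 1.
  x = λ² - 2 - 34 = 1 - 36 ≡ 2; y = λ·(2 - 2) - 28 ≡ 9. → (2, 9)
4P: (2, 9) + (34, 23). λ = (23 - 9)/(34 - 2) ≡ 14/32 mod 37. 32⁻¹ ≡ 22 (mod 37), so λ ≡ 12.
  x = λ² - 2 - 34 = 144 - 36 ≡ 34; y = λ·(2 - 34) - 9 ≡ 14. → (34, 14)
5P: (34, 14) + (34, 23): same x and y₁ ≡ -y₂, so the sum is 𝒪.
6P: 𝒪 + (34, 23) = (34, 23) (identity).
7P: tangent at (34, 23): λ = (3·34² + 7)/(2·23) ≡ 34/9. 9⁻¹ ≡ 33 (mod 37), so λ ≡ 34·33 ≡ 12.
  x = λ² - 34 - 34 = 144 - 68 ≡ 2; y = λ·(34 - 2) - 23 ≡ 28. → (2, 28)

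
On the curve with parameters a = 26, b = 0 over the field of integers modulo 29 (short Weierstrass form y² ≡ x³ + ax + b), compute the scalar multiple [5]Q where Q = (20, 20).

Double-and-add on 5 = (101)₂. Start with Q = (20, 20) for the leading 1-bit.
double: tangent at (20, 20): λ = (3·20² + 26)/(2·20) ≡ 8/11. 11⁻¹ ≡ 8 (mod 29), so λ ≡ 8·8 ≡ 6.
  x = λ² - 20 - 20 = 36 - 40 ≡ 25; y = λ·(20 - 25) - 20 ≡ 8. → (25, 8)
double: tangent at (25, 8): λ = (3·25² + 26)/(2·8) ≡ 16/16. 16⁻¹ ≡ 20 (mod 29) since 16·20 = 320 ≡ 1, so λ ≡ 16·20 ≡ 1.
  x = λ² - 25 - 25 = 1 - 50 ≡ 9; y = λ·(25 - 9) - 8 ≡ 8. → (9, 8)
add Q: (9, 8) + (20, 20). λ = (20 - 8)/(20 - 9) ≡ 12/11 mod 29. 11⁻¹ ≡ 8 (mod 29), so λ ≡ 9.
  x = λ² - 9 - 20 = 81 - 29 ≡ 23; y = λ·(9 - 23) - 8 ≡ 11. → (23, 11)

(23, 11)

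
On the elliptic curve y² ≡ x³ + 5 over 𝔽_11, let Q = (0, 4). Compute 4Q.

Repeated addition: build up to 4Q.
2Q: tangent at (0, 4): λ = (3·0² + 0)/(2·4) ≡ 0/8. 8⁻¹ ≡ 7 (mod 11), so λ ≡ 0·7 ≡ 0.
  x = λ² - 0 - 0 = 0 - 0 ≡ 0; y = λ·(0 - 0) - 4 ≡ 7. → (0, 7)
3Q: (0, 7) + (0, 4): same x and y₁ ≡ -y₂, so the sum is ∞.
4Q: ∞ + (0, 4) = (0, 4) (identity).

(0, 4)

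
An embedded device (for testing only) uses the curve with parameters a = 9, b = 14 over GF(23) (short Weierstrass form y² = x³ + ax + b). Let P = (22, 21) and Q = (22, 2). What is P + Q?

O

The two points share x = 22 and their y-coordinates satisfy 21 + 2 ≡ 0 (mod 23), so they are inverses. Their sum is 𝒪.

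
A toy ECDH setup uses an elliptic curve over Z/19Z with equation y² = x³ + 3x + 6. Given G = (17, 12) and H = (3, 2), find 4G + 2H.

(17, 7)

First 4G:
Double-and-add on 4 = (100)₂. Start with G = (17, 12) for the leading 1-bit.
double: tangent at (17, 12): λ = (3·17² + 3)/(2·12) ≡ 15/5. 5⁻¹ ≡ 4 (mod 19), so λ ≡ 15·4 ≡ 3.
  x = λ² - 17 - 17 = 9 - 34 ≡ 13; y = λ·(17 - 13) - 12 ≡ 0. → (13, 0)
double: (13, 0) + (13, 0): same x and y₁ ≡ -y₂, so the sum is 𝒪.
4G = 𝒪.
Next 2H:
Repeated addition: build up to 2H.
2H: tangent at (3, 2): λ = (3·3² + 3)/(2·2) ≡ 11/4. 4⁻¹ ≡ 5 (mod 19), so λ ≡ 11·5 ≡ 17.
  x = λ² - 3 - 3 = 289 - 6 ≡ 17; y = λ·(3 - 17) - 2 ≡ 7. → (17, 7)
2H = (17, 7).
Finally 4G + 2H:
𝒪 + (17, 7) = (17, 7) (identity).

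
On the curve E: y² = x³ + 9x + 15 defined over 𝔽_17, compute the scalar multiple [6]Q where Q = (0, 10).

Double-and-add on 6 = (110)₂. Start with Q = (0, 10) for the leading 1-bit.
double: tangent at (0, 10): λ = (3·0² + 9)/(2·10) ≡ 9/3. 3⁻¹ ≡ 6 (mod 17) since 3·6 = 18 ≡ 1, so λ ≡ 9·6 ≡ 3.
  x = λ² - 0 - 0 = 9 - 0 ≡ 9; y = λ·(0 - 9) - 10 ≡ 14. → (9, 14)
add Q: (9, 14) + (0, 10). λ = (10 - 14)/(0 - 9) ≡ 13/8 mod 17. 8⁻¹ ≡ 15 (mod 17) since 8·15 = 120 ≡ 1, so λ ≡ 8.
  x = λ² - 9 - 0 = 64 - 9 ≡ 4; y = λ·(9 - 4) - 14 ≡ 9. → (4, 9)
double: tangent at (4, 9): λ = (3·4² + 9)/(2·9) ≡ 6/1. 1⁻¹ ≡ 1 (mod 17), so λ ≡ 6·1 ≡ 6.
  x = λ² - 4 - 4 = 36 - 8 ≡ 11; y = λ·(4 - 11) - 9 ≡ 0. → (11, 0)

(11, 0)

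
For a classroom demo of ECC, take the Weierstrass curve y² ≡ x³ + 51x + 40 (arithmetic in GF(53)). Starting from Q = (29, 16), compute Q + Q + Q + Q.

(31, 47)

Repeated addition: build up to 4Q.
2Q: tangent at (29, 16): λ = (3·29² + 51)/(2·16) ≡ 30/32. 32⁻¹ ≡ 5 (mod 53), so λ ≡ 30·5 ≡ 44.
  x = λ² - 29 - 29 = 1936 - 58 ≡ 23; y = λ·(29 - 23) - 16 ≡ 36. → (23, 36)
3Q: (23, 36) + (29, 16). λ = (16 - 36)/(29 - 23) ≡ 33/6 mod 53. 6⁻¹ ≡ 9 (mod 53) since 6·9 = 54 ≡ 1, so λ ≡ 32.
  x = λ² - 23 - 29 = 1024 - 52 ≡ 18; y = λ·(23 - 18) - 36 ≡ 18. → (18, 18)
4Q: (18, 18) + (29, 16). λ = (16 - 18)/(29 - 18) ≡ 51/11 mod 53. 11⁻¹ ≡ 29 (mod 53) since 11·29 = 319 ≡ 1, so λ ≡ 48.
  x = λ² - 18 - 29 = 2304 - 47 ≡ 31; y = λ·(18 - 31) - 18 ≡ 47. → (31, 47)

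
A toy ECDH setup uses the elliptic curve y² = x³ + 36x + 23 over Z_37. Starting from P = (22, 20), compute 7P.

(22, 17)

Double-and-add on 7 = (111)₂. Start with P = (22, 20) for the leading 1-bit.
double: tangent at (22, 20): λ = (3·22² + 36)/(2·20) ≡ 8/3. 3⁻¹ ≡ 25 (mod 37) since 3·25 = 75 ≡ 1, so λ ≡ 8·25 ≡ 15.
  x = λ² - 22 - 22 = 225 - 44 ≡ 33; y = λ·(22 - 33) - 20 ≡ 0. → (33, 0)
add P: (33, 0) + (22, 20). λ = (20 - 0)/(22 - 33) ≡ 20/26 mod 37. 26⁻¹ ≡ 10 (mod 37), so λ ≡ 15.
  x = λ² - 33 - 22 = 225 - 55 ≡ 22; y = λ·(33 - 22) - 0 ≡ 17. → (22, 17)
double: tangent at (22, 17): λ = (3·22² + 36)/(2·17) ≡ 8/34. 34⁻¹ ≡ 12 (mod 37) since 34·12 = 408 ≡ 1, so λ ≡ 8·12 ≡ 22.
  x = λ² - 22 - 22 = 484 - 44 ≡ 33; y = λ·(22 - 33) - 17 ≡ 0. → (33, 0)
add P: (33, 0) + (22, 20). λ = (20 - 0)/(22 - 33) ≡ 20/26 mod 37. 26⁻¹ ≡ 10 (mod 37), so λ ≡ 15.
  x = λ² - 33 - 22 = 225 - 55 ≡ 22; y = λ·(33 - 22) - 0 ≡ 17. → (22, 17)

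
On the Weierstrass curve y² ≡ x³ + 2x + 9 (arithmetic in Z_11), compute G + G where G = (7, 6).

(0, 3)

tangent at (7, 6): λ = (3·7² + 2)/(2·6) ≡ 6/1. 1⁻¹ ≡ 1 (mod 11), so λ ≡ 6·1 ≡ 6.
  x = λ² - 7 - 7 = 36 - 14 ≡ 0; y = λ·(7 - 0) - 6 ≡ 3. → (0, 3)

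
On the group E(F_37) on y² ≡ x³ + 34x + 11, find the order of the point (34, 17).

2P: tangent at (34, 17): λ = (3·34² + 34)/(2·17) ≡ 24/34. 34⁻¹ ≡ 12 (mod 37), so λ ≡ 24·12 ≡ 29.
  x = λ² - 34 - 34 = 841 - 68 ≡ 33; y = λ·(34 - 33) - 17 ≡ 12. → (33, 12)
3P: (33, 12) + (34, 17). λ = (17 - 12)/(34 - 33) ≡ 5/1 mod 37. 1⁻¹ ≡ 1 (mod 37) since 1·1 = 1 ≡ 1, so λ ≡ 5.
  x = λ² - 33 - 34 = 25 - 67 ≡ 32; y = λ·(33 - 32) - 12 ≡ 30. → (32, 30)
4P: (32, 30) + (34, 17). λ = (17 - 30)/(34 - 32) ≡ 24/2 mod 37. 2⁻¹ ≡ 19 (mod 37) since 2·19 = 38 ≡ 1, so λ ≡ 12.
  x = λ² - 32 - 34 = 144 - 66 ≡ 4; y = λ·(32 - 4) - 30 ≡ 10. → (4, 10)
5P: (4, 10) + (34, 17). λ = (17 - 10)/(34 - 4) ≡ 7/30 mod 37. 30⁻¹ ≡ 21 (mod 37), so λ ≡ 36.
  x = λ² - 4 - 34 = 1296 - 38 ≡ 0; y = λ·(4 - 0) - 10 ≡ 23. → (0, 23)
6P: (0, 23) + (34, 17). λ = (17 - 23)/(34 - 0) ≡ 31/34 mod 37. 34⁻¹ ≡ 12 (mod 37) since 34·12 = 408 ≡ 1, so λ ≡ 2.
  x = λ² - 0 - 34 = 4 - 34 ≡ 7; y = λ·(0 - 7) - 23 ≡ 0. → (7, 0)
7P: (7, 0) + (34, 17). λ = (17 - 0)/(34 - 7) ≡ 17/27 mod 37. 27⁻¹ ≡ 11 (mod 37) since 27·11 = 297 ≡ 1, so λ ≡ 2.
  x = λ² - 7 - 34 = 4 - 41 ≡ 0; y = λ·(7 - 0) - 0 ≡ 14. → (0, 14)
8P: (0, 14) + (34, 17). λ = (17 - 14)/(34 - 0) ≡ 3/34 mod 37. 34⁻¹ ≡ 12 (mod 37) since 34·12 = 408 ≡ 1, so λ ≡ 36.
  x = λ² - 0 - 34 = 1296 - 34 ≡ 4; y = λ·(0 - 4) - 14 ≡ 27. → (4, 27)
9P: (4, 27) + (34, 17). λ = (17 - 27)/(34 - 4) ≡ 27/30 mod 37. 30⁻¹ ≡ 21 (mod 37), so λ ≡ 12.
  x = λ² - 4 - 34 = 144 - 38 ≡ 32; y = λ·(4 - 32) - 27 ≡ 7. → (32, 7)
10P: (32, 7) + (34, 17). λ = (17 - 7)/(34 - 32) ≡ 10/2 mod 37. 2⁻¹ ≡ 19 (mod 37) since 2·19 = 38 ≡ 1, so λ ≡ 5.
  x = λ² - 32 - 34 = 25 - 66 ≡ 33; y = λ·(32 - 33) - 7 ≡ 25. → (33, 25)
11P: (33, 25) + (34, 17). λ = (17 - 25)/(34 - 33) ≡ 29/1 mod 37. 1⁻¹ ≡ 1 (mod 37), so λ ≡ 29.
  x = λ² - 33 - 34 = 841 - 67 ≡ 34; y = λ·(33 - 34) - 25 ≡ 20. → (34, 20)
12P: (34, 20) + (34, 17): same x and y₁ ≡ -y₂, so the sum is ∞.
12P = ∞, so the order is 12.

12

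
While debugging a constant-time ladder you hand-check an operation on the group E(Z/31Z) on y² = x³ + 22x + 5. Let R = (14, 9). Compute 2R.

(19, 11)

tangent at (14, 9): λ = (3·14² + 22)/(2·9) ≡ 21/18. 18⁻¹ ≡ 19 (mod 31) since 18·19 = 342 ≡ 1, so λ ≡ 21·19 ≡ 27.
  x = λ² - 14 - 14 = 729 - 28 ≡ 19; y = λ·(14 - 19) - 9 ≡ 11. → (19, 11)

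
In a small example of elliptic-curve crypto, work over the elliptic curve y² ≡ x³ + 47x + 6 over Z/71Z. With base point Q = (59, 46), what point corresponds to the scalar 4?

Double-and-add on 4 = (100)₂. Start with Q = (59, 46) for the leading 1-bit.
double: tangent at (59, 46): λ = (3·59² + 47)/(2·46) ≡ 53/21. 21⁻¹ ≡ 44 (mod 71) since 21·44 = 924 ≡ 1, so λ ≡ 53·44 ≡ 60.
  x = λ² - 59 - 59 = 3600 - 118 ≡ 3; y = λ·(59 - 3) - 46 ≡ 48. → (3, 48)
double: tangent at (3, 48): λ = (3·3² + 47)/(2·48) ≡ 3/25. 25⁻¹ ≡ 54 (mod 71), so λ ≡ 3·54 ≡ 20.
  x = λ² - 3 - 3 = 400 - 6 ≡ 39; y = λ·(3 - 39) - 48 ≡ 13. → (39, 13)

(39, 13)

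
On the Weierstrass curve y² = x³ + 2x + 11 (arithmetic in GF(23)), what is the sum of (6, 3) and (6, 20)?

O

The two points share x = 6 and their y-coordinates satisfy 3 + 20 ≡ 0 (mod 23), so they are inverses. Their sum is 𝒪.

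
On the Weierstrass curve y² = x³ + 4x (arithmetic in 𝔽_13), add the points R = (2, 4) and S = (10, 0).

(2, 4) + (10, 0). λ = (0 - 4)/(10 - 2) ≡ 9/8 mod 13. 8⁻¹ ≡ 5 (mod 13) since 8·5 = 40 ≡ 1, so λ ≡ 6.
  x = λ² - 2 - 10 = 36 - 12 ≡ 11; y = λ·(2 - 11) - 4 ≡ 7. → (11, 7)

(11, 7)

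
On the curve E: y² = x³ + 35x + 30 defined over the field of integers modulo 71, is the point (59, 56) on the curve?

yes

y² = 56² ≡ 12; x³ + 35x + 30 = 207474 ≡ 12 (mod 71). 12 = 12.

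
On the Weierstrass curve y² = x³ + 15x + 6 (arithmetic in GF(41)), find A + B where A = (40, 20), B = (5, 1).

(14, 7)

(40, 20) + (5, 1). λ = (1 - 20)/(5 - 40) ≡ 22/6 mod 41. 6⁻¹ ≡ 7 (mod 41) since 6·7 = 42 ≡ 1, so λ ≡ 31.
  x = λ² - 40 - 5 = 961 - 45 ≡ 14; y = λ·(40 - 14) - 20 ≡ 7. → (14, 7)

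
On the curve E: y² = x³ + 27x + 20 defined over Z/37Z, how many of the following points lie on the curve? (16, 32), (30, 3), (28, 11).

1

(16, 32): 32² ≡ 25, rhs ≡ 34 → off.
(30, 3): 3² ≡ 9, rhs ≡ 6 → off.
(28, 11): 11² ≡ 10, rhs ≡ 10 → on.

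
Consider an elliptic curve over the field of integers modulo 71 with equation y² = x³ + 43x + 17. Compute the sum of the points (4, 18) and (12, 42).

(4, 18) + (12, 42). λ = (42 - 18)/(12 - 4) ≡ 24/8 mod 71. 8⁻¹ ≡ 9 (mod 71), so λ ≡ 3.
  x = λ² - 4 - 12 = 9 - 16 ≡ 64; y = λ·(4 - 64) - 18 ≡ 15. → (64, 15)

(64, 15)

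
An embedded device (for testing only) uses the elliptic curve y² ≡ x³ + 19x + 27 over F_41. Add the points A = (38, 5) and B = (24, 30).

(38, 5) + (24, 30). λ = (30 - 5)/(24 - 38) ≡ 25/27 mod 41. 27⁻¹ ≡ 38 (mod 41) since 27·38 = 1026 ≡ 1, so λ ≡ 7.
  x = λ² - 38 - 24 = 49 - 62 ≡ 28; y = λ·(38 - 28) - 5 ≡ 24. → (28, 24)

(28, 24)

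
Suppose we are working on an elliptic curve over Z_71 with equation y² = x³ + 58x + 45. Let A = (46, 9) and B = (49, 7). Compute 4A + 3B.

First 4A:
Repeated addition: build up to 4A.
2A: tangent at (46, 9): λ = (3·46² + 58)/(2·9) ≡ 16/18. 18⁻¹ ≡ 4 (mod 71), so λ ≡ 16·4 ≡ 64.
  x = λ² - 46 - 46 = 4096 - 92 ≡ 28; y = λ·(46 - 28) - 9 ≡ 7. → (28, 7)
3A: (28, 7) + (46, 9). λ = (9 - 7)/(46 - 28) ≡ 2/18 mod 71. 18⁻¹ ≡ 4 (mod 71), so λ ≡ 8.
  x = λ² - 28 - 46 = 64 - 74 ≡ 61; y = λ·(28 - 61) - 7 ≡ 13. → (61, 13)
4A: (61, 13) + (46, 9). λ = (9 - 13)/(46 - 61) ≡ 67/56 mod 71. 56⁻¹ ≡ 52 (mod 71), so λ ≡ 5.
  x = λ² - 61 - 46 = 25 - 107 ≡ 60; y = λ·(61 - 60) - 13 ≡ 63. → (60, 63)
4A = (60, 63).
Next 3B:
Repeated addition: build up to 3B.
2B: tangent at (49, 7): λ = (3·49² + 58)/(2·7) ≡ 19/14. 14⁻¹ ≡ 66 (mod 71) since 14·66 = 924 ≡ 1, so λ ≡ 19·66 ≡ 47.
  x = λ² - 49 - 49 = 2209 - 98 ≡ 52; y = λ·(49 - 52) - 7 ≡ 65. → (52, 65)
3B: (52, 65) + (49, 7). λ = (7 - 65)/(49 - 52) ≡ 13/68 mod 71. 68⁻¹ ≡ 47 (mod 71) since 68·47 = 3196 ≡ 1, so λ ≡ 43.
  x = λ² - 52 - 49 = 1849 - 101 ≡ 44; y = λ·(52 - 44) - 65 ≡ 66. → (44, 66)
3B = (44, 66).
Finally 4A + 3B:
(60, 63) + (44, 66). λ = (66 - 63)/(44 - 60) ≡ 3/55 mod 71. 55⁻¹ ≡ 31 (mod 71) since 55·31 = 1705 ≡ 1, so λ ≡ 22.
  x = λ² - 60 - 44 = 484 - 104 ≡ 25; y = λ·(60 - 25) - 63 ≡ 68. → (25, 68)

(25, 68)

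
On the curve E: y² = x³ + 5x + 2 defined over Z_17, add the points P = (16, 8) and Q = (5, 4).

(16, 8) + (5, 4). λ = (4 - 8)/(5 - 16) ≡ 13/6 mod 17. 6⁻¹ ≡ 3 (mod 17), so λ ≡ 5.
  x = λ² - 16 - 5 = 25 - 21 ≡ 4; y = λ·(16 - 4) - 8 ≡ 1. → (4, 1)

(4, 1)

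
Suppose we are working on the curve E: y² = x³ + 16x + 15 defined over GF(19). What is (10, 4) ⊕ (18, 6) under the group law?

(16, 4)

(10, 4) + (18, 6). λ = (6 - 4)/(18 - 10) ≡ 2/8 mod 19. 8⁻¹ ≡ 12 (mod 19) since 8·12 = 96 ≡ 1, so λ ≡ 5.
  x = λ² - 10 - 18 = 25 - 28 ≡ 16; y = λ·(10 - 16) - 4 ≡ 4. → (16, 4)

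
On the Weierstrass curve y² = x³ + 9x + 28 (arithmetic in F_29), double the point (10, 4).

tangent at (10, 4): λ = (3·10² + 9)/(2·4) ≡ 19/8. 8⁻¹ ≡ 11 (mod 29), so λ ≡ 19·11 ≡ 6.
  x = λ² - 10 - 10 = 36 - 20 ≡ 16; y = λ·(10 - 16) - 4 ≡ 18. → (16, 18)

(16, 18)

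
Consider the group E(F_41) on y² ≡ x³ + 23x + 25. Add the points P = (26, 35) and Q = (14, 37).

(9, 10)

(26, 35) + (14, 37). λ = (37 - 35)/(14 - 26) ≡ 2/29 mod 41. 29⁻¹ ≡ 17 (mod 41), so λ ≡ 34.
  x = λ² - 26 - 14 = 1156 - 40 ≡ 9; y = λ·(26 - 9) - 35 ≡ 10. → (9, 10)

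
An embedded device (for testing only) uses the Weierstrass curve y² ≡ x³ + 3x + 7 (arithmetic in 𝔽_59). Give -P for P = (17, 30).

-(17, 30) = (17, -30 mod 59) = (17, 29).

(17, 29)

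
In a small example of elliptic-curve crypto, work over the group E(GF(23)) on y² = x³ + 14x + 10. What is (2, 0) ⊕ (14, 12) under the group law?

(8, 17)

(2, 0) + (14, 12). λ = (12 - 0)/(14 - 2) ≡ 12/12 mod 23. 12⁻¹ ≡ 2 (mod 23), so λ ≡ 1.
  x = λ² - 2 - 14 = 1 - 16 ≡ 8; y = λ·(2 - 8) - 0 ≡ 17. → (8, 17)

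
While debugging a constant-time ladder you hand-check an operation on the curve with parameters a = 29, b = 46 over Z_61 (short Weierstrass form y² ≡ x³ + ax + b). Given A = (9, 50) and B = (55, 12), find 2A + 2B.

(45, 0)

First 2A:
Repeated addition: build up to 2A.
2A: tangent at (9, 50): λ = (3·9² + 29)/(2·50) ≡ 28/39. 39⁻¹ ≡ 36 (mod 61), so λ ≡ 28·36 ≡ 32.
  x = λ² - 9 - 9 = 1024 - 18 ≡ 30; y = λ·(9 - 30) - 50 ≡ 10. → (30, 10)
2A = (30, 10).
Next 2B:
Repeated addition: build up to 2B.
2B: tangent at (55, 12): λ = (3·55² + 29)/(2·12) ≡ 15/24. 24⁻¹ ≡ 28 (mod 61) since 24·28 = 672 ≡ 1, so λ ≡ 15·28 ≡ 54.
  x = λ² - 55 - 55 = 2916 - 110 ≡ 0; y = λ·(55 - 0) - 12 ≡ 30. → (0, 30)
2B = (0, 30).
Finally 2A + 2B:
(30, 10) + (0, 30). λ = (30 - 10)/(0 - 30) ≡ 20/31 mod 61. 31⁻¹ ≡ 2 (mod 61), so λ ≡ 40.
  x = λ² - 30 - 0 = 1600 - 30 ≡ 45; y = λ·(30 - 45) - 10 ≡ 0. → (45, 0)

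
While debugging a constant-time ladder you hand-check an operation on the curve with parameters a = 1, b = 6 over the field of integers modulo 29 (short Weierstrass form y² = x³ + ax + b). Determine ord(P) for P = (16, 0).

2P: (16, 0) + (16, 0): same x and y₁ ≡ -y₂, so the sum is 𝒪.
2P = 𝒪, so the order is 2.

2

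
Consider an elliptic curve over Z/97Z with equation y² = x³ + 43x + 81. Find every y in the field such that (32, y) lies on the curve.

x³ + 43x + 81 = 34225 ≡ 81 (mod 97).
Square roots of 81 mod 97: 9 and 88 (since 9² = 81 ≡ 81).

9, 88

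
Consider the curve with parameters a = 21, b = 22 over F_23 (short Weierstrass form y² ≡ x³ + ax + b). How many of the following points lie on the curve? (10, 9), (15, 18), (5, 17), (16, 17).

(10, 9): 9² ≡ 12, rhs ≡ 13 → off.
(15, 18): 18² ≡ 2, rhs ≡ 9 → off.
(5, 17): 17² ≡ 13, rhs ≡ 22 → off.
(16, 17): 17² ≡ 13, rhs ≡ 15 → off.

0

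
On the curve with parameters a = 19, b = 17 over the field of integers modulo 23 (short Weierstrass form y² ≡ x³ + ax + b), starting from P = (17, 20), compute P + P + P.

(6, 5)

Repeated addition: build up to 3P.
2P: tangent at (17, 20): λ = (3·17² + 19)/(2·20) ≡ 12/17. 17⁻¹ ≡ 19 (mod 23) since 17·19 = 323 ≡ 1, so λ ≡ 12·19 ≡ 21.
  x = λ² - 17 - 17 = 441 - 34 ≡ 16; y = λ·(17 - 16) - 20 ≡ 1. → (16, 1)
3P: (16, 1) + (17, 20). λ = (20 - 1)/(17 - 16) ≡ 19/1 mod 23. 1⁻¹ ≡ 1 (mod 23) since 1·1 = 1 ≡ 1, so λ ≡ 19.
  x = λ² - 16 - 17 = 361 - 33 ≡ 6; y = λ·(16 - 6) - 1 ≡ 5. → (6, 5)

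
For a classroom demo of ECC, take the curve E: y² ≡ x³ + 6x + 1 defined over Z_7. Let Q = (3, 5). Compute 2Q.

tangent at (3, 5): λ = (3·3² + 6)/(2·5) ≡ 5/3. 3⁻¹ ≡ 5 (mod 7) since 3·5 = 15 ≡ 1, so λ ≡ 5·5 ≡ 4.
  x = λ² - 3 - 3 = 16 - 6 ≡ 3; y = λ·(3 - 3) - 5 ≡ 2. → (3, 2)

(3, 2)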